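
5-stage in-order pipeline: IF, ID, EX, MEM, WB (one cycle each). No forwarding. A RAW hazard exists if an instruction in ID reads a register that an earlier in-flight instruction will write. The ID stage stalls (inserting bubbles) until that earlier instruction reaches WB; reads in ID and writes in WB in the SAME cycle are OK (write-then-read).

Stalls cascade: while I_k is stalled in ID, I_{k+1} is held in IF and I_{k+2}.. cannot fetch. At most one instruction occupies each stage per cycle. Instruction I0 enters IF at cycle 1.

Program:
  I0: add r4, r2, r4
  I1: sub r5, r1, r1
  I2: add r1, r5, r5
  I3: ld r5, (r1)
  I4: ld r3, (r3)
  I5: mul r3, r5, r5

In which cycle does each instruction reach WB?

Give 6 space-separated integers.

I0 add r4 <- r2,r4: IF@1 ID@2 stall=0 (-) EX@3 MEM@4 WB@5
I1 sub r5 <- r1,r1: IF@2 ID@3 stall=0 (-) EX@4 MEM@5 WB@6
I2 add r1 <- r5,r5: IF@3 ID@4 stall=2 (RAW on I1.r5 (WB@6)) EX@7 MEM@8 WB@9
I3 ld r5 <- r1: IF@4 ID@7 stall=2 (RAW on I2.r1 (WB@9)) EX@10 MEM@11 WB@12
I4 ld r3 <- r3: IF@7 ID@10 stall=0 (-) EX@11 MEM@12 WB@13
I5 mul r3 <- r5,r5: IF@10 ID@11 stall=1 (RAW on I3.r5 (WB@12)) EX@13 MEM@14 WB@15

Answer: 5 6 9 12 13 15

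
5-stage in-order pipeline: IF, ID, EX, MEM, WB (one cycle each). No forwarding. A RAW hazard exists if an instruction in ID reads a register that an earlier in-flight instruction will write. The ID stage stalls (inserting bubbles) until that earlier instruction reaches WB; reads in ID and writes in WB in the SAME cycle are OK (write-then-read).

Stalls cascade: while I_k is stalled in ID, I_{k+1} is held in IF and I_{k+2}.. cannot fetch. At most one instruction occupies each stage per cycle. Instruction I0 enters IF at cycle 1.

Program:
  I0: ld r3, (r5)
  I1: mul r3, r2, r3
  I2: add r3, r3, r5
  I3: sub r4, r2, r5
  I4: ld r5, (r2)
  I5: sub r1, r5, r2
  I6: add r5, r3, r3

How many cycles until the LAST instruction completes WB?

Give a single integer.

Answer: 17

Derivation:
I0 ld r3 <- r5: IF@1 ID@2 stall=0 (-) EX@3 MEM@4 WB@5
I1 mul r3 <- r2,r3: IF@2 ID@3 stall=2 (RAW on I0.r3 (WB@5)) EX@6 MEM@7 WB@8
I2 add r3 <- r3,r5: IF@3 ID@6 stall=2 (RAW on I1.r3 (WB@8)) EX@9 MEM@10 WB@11
I3 sub r4 <- r2,r5: IF@6 ID@9 stall=0 (-) EX@10 MEM@11 WB@12
I4 ld r5 <- r2: IF@9 ID@10 stall=0 (-) EX@11 MEM@12 WB@13
I5 sub r1 <- r5,r2: IF@10 ID@11 stall=2 (RAW on I4.r5 (WB@13)) EX@14 MEM@15 WB@16
I6 add r5 <- r3,r3: IF@11 ID@14 stall=0 (-) EX@15 MEM@16 WB@17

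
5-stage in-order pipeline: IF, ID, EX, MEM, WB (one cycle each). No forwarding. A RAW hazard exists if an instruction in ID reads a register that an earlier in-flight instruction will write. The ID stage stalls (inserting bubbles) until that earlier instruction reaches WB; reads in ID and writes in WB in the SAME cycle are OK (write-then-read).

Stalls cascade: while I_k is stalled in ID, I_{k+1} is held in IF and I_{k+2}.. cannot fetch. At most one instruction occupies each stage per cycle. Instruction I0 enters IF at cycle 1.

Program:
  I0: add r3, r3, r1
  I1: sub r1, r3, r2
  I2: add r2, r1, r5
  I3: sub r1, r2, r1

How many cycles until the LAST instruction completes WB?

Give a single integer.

I0 add r3 <- r3,r1: IF@1 ID@2 stall=0 (-) EX@3 MEM@4 WB@5
I1 sub r1 <- r3,r2: IF@2 ID@3 stall=2 (RAW on I0.r3 (WB@5)) EX@6 MEM@7 WB@8
I2 add r2 <- r1,r5: IF@3 ID@6 stall=2 (RAW on I1.r1 (WB@8)) EX@9 MEM@10 WB@11
I3 sub r1 <- r2,r1: IF@6 ID@9 stall=2 (RAW on I2.r2 (WB@11)) EX@12 MEM@13 WB@14

Answer: 14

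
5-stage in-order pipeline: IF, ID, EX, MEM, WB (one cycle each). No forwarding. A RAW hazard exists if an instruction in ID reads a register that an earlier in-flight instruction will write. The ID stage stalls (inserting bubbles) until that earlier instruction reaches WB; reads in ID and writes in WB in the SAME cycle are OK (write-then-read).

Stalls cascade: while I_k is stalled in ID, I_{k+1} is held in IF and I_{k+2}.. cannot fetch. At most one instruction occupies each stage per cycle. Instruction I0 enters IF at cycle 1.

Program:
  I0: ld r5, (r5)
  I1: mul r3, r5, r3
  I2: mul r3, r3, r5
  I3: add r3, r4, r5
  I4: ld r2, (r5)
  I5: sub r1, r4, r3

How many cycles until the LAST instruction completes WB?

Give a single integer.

I0 ld r5 <- r5: IF@1 ID@2 stall=0 (-) EX@3 MEM@4 WB@5
I1 mul r3 <- r5,r3: IF@2 ID@3 stall=2 (RAW on I0.r5 (WB@5)) EX@6 MEM@7 WB@8
I2 mul r3 <- r3,r5: IF@3 ID@6 stall=2 (RAW on I1.r3 (WB@8)) EX@9 MEM@10 WB@11
I3 add r3 <- r4,r5: IF@6 ID@9 stall=0 (-) EX@10 MEM@11 WB@12
I4 ld r2 <- r5: IF@9 ID@10 stall=0 (-) EX@11 MEM@12 WB@13
I5 sub r1 <- r4,r3: IF@10 ID@11 stall=1 (RAW on I3.r3 (WB@12)) EX@13 MEM@14 WB@15

Answer: 15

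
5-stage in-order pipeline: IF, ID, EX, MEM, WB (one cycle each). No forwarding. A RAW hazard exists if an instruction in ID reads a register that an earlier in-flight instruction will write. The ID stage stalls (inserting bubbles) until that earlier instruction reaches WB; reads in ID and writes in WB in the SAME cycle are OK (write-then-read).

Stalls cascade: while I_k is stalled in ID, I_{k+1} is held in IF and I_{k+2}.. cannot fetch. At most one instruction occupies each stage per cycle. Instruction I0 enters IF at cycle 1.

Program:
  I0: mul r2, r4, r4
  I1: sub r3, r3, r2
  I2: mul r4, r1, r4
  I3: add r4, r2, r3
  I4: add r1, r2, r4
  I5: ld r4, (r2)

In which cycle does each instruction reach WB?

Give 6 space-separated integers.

I0 mul r2 <- r4,r4: IF@1 ID@2 stall=0 (-) EX@3 MEM@4 WB@5
I1 sub r3 <- r3,r2: IF@2 ID@3 stall=2 (RAW on I0.r2 (WB@5)) EX@6 MEM@7 WB@8
I2 mul r4 <- r1,r4: IF@3 ID@6 stall=0 (-) EX@7 MEM@8 WB@9
I3 add r4 <- r2,r3: IF@6 ID@7 stall=1 (RAW on I1.r3 (WB@8)) EX@9 MEM@10 WB@11
I4 add r1 <- r2,r4: IF@7 ID@9 stall=2 (RAW on I3.r4 (WB@11)) EX@12 MEM@13 WB@14
I5 ld r4 <- r2: IF@9 ID@12 stall=0 (-) EX@13 MEM@14 WB@15

Answer: 5 8 9 11 14 15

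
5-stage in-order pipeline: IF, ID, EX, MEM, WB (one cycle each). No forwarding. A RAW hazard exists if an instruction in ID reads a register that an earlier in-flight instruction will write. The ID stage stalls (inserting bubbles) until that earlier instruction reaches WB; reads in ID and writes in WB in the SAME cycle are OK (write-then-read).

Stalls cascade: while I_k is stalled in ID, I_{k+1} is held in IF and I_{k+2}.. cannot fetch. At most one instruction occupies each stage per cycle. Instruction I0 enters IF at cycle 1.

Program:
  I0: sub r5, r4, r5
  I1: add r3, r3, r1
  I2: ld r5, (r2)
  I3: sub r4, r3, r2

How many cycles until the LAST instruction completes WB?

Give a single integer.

Answer: 9

Derivation:
I0 sub r5 <- r4,r5: IF@1 ID@2 stall=0 (-) EX@3 MEM@4 WB@5
I1 add r3 <- r3,r1: IF@2 ID@3 stall=0 (-) EX@4 MEM@5 WB@6
I2 ld r5 <- r2: IF@3 ID@4 stall=0 (-) EX@5 MEM@6 WB@7
I3 sub r4 <- r3,r2: IF@4 ID@5 stall=1 (RAW on I1.r3 (WB@6)) EX@7 MEM@8 WB@9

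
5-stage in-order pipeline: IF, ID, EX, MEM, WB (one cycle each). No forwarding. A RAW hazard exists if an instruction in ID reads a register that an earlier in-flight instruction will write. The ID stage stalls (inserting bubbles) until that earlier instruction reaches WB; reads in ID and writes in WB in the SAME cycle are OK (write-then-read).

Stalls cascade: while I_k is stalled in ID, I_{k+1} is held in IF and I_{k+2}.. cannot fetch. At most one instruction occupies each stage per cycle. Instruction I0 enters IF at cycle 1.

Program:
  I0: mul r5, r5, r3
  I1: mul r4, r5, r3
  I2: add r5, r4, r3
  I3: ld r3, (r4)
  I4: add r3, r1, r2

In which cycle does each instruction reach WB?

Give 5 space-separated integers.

I0 mul r5 <- r5,r3: IF@1 ID@2 stall=0 (-) EX@3 MEM@4 WB@5
I1 mul r4 <- r5,r3: IF@2 ID@3 stall=2 (RAW on I0.r5 (WB@5)) EX@6 MEM@7 WB@8
I2 add r5 <- r4,r3: IF@3 ID@6 stall=2 (RAW on I1.r4 (WB@8)) EX@9 MEM@10 WB@11
I3 ld r3 <- r4: IF@6 ID@9 stall=0 (-) EX@10 MEM@11 WB@12
I4 add r3 <- r1,r2: IF@9 ID@10 stall=0 (-) EX@11 MEM@12 WB@13

Answer: 5 8 11 12 13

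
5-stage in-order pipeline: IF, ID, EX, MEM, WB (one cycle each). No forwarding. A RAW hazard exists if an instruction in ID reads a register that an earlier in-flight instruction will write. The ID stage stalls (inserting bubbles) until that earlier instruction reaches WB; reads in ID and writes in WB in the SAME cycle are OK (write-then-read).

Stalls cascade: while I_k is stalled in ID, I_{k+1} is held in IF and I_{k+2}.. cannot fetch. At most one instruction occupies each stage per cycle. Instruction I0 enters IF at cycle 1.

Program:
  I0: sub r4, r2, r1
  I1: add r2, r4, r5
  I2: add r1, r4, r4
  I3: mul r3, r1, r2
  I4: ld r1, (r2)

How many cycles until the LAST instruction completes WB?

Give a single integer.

I0 sub r4 <- r2,r1: IF@1 ID@2 stall=0 (-) EX@3 MEM@4 WB@5
I1 add r2 <- r4,r5: IF@2 ID@3 stall=2 (RAW on I0.r4 (WB@5)) EX@6 MEM@7 WB@8
I2 add r1 <- r4,r4: IF@3 ID@6 stall=0 (-) EX@7 MEM@8 WB@9
I3 mul r3 <- r1,r2: IF@6 ID@7 stall=2 (RAW on I2.r1 (WB@9)) EX@10 MEM@11 WB@12
I4 ld r1 <- r2: IF@7 ID@10 stall=0 (-) EX@11 MEM@12 WB@13

Answer: 13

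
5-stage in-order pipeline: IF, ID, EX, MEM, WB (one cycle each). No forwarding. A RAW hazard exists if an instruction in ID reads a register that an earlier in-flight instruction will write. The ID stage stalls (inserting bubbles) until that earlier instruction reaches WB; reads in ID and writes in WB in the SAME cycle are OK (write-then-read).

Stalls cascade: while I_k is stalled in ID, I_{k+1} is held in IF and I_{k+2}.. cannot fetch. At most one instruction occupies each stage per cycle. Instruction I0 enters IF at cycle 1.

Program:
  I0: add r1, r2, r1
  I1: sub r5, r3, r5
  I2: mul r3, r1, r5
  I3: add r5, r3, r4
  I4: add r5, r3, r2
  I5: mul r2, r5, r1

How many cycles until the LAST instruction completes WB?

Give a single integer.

Answer: 16

Derivation:
I0 add r1 <- r2,r1: IF@1 ID@2 stall=0 (-) EX@3 MEM@4 WB@5
I1 sub r5 <- r3,r5: IF@2 ID@3 stall=0 (-) EX@4 MEM@5 WB@6
I2 mul r3 <- r1,r5: IF@3 ID@4 stall=2 (RAW on I1.r5 (WB@6)) EX@7 MEM@8 WB@9
I3 add r5 <- r3,r4: IF@4 ID@7 stall=2 (RAW on I2.r3 (WB@9)) EX@10 MEM@11 WB@12
I4 add r5 <- r3,r2: IF@7 ID@10 stall=0 (-) EX@11 MEM@12 WB@13
I5 mul r2 <- r5,r1: IF@10 ID@11 stall=2 (RAW on I4.r5 (WB@13)) EX@14 MEM@15 WB@16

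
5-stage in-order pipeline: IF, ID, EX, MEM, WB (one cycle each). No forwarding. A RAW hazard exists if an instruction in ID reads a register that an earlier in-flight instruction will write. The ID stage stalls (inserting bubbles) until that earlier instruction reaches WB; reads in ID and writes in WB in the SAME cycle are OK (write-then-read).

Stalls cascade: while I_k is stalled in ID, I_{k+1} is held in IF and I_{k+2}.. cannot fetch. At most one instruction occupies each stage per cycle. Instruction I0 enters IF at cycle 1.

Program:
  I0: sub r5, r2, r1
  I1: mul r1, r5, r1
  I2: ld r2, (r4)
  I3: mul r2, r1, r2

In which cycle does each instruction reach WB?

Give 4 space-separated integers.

Answer: 5 8 9 12

Derivation:
I0 sub r5 <- r2,r1: IF@1 ID@2 stall=0 (-) EX@3 MEM@4 WB@5
I1 mul r1 <- r5,r1: IF@2 ID@3 stall=2 (RAW on I0.r5 (WB@5)) EX@6 MEM@7 WB@8
I2 ld r2 <- r4: IF@3 ID@6 stall=0 (-) EX@7 MEM@8 WB@9
I3 mul r2 <- r1,r2: IF@6 ID@7 stall=2 (RAW on I2.r2 (WB@9)) EX@10 MEM@11 WB@12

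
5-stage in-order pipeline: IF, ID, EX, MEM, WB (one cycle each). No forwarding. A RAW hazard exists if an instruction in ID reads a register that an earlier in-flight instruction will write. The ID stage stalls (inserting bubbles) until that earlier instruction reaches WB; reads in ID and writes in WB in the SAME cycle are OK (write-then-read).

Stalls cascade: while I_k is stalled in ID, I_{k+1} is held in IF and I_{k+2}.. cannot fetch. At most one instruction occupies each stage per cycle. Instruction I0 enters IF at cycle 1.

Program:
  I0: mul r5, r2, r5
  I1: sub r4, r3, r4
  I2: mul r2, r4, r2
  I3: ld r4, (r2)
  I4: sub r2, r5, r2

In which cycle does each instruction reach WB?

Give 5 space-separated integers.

Answer: 5 6 9 12 13

Derivation:
I0 mul r5 <- r2,r5: IF@1 ID@2 stall=0 (-) EX@3 MEM@4 WB@5
I1 sub r4 <- r3,r4: IF@2 ID@3 stall=0 (-) EX@4 MEM@5 WB@6
I2 mul r2 <- r4,r2: IF@3 ID@4 stall=2 (RAW on I1.r4 (WB@6)) EX@7 MEM@8 WB@9
I3 ld r4 <- r2: IF@4 ID@7 stall=2 (RAW on I2.r2 (WB@9)) EX@10 MEM@11 WB@12
I4 sub r2 <- r5,r2: IF@7 ID@10 stall=0 (-) EX@11 MEM@12 WB@13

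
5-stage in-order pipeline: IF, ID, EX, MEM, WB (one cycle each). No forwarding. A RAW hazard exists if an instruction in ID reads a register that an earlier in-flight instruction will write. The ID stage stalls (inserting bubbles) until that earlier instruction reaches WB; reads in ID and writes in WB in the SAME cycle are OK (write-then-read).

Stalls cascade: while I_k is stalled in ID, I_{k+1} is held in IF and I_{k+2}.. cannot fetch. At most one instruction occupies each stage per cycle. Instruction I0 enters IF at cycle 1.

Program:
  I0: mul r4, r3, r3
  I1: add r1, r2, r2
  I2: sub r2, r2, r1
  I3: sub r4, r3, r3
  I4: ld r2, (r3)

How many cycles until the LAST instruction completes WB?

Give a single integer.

I0 mul r4 <- r3,r3: IF@1 ID@2 stall=0 (-) EX@3 MEM@4 WB@5
I1 add r1 <- r2,r2: IF@2 ID@3 stall=0 (-) EX@4 MEM@5 WB@6
I2 sub r2 <- r2,r1: IF@3 ID@4 stall=2 (RAW on I1.r1 (WB@6)) EX@7 MEM@8 WB@9
I3 sub r4 <- r3,r3: IF@4 ID@7 stall=0 (-) EX@8 MEM@9 WB@10
I4 ld r2 <- r3: IF@7 ID@8 stall=0 (-) EX@9 MEM@10 WB@11

Answer: 11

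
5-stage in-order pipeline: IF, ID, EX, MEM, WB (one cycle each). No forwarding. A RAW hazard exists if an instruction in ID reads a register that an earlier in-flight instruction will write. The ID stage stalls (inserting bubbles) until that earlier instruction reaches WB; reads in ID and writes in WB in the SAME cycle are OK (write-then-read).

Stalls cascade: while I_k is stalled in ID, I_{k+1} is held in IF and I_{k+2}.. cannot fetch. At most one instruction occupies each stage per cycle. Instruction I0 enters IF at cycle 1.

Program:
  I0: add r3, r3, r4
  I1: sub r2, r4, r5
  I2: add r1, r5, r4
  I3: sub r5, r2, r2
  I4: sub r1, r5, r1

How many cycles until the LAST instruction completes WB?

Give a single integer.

Answer: 12

Derivation:
I0 add r3 <- r3,r4: IF@1 ID@2 stall=0 (-) EX@3 MEM@4 WB@5
I1 sub r2 <- r4,r5: IF@2 ID@3 stall=0 (-) EX@4 MEM@5 WB@6
I2 add r1 <- r5,r4: IF@3 ID@4 stall=0 (-) EX@5 MEM@6 WB@7
I3 sub r5 <- r2,r2: IF@4 ID@5 stall=1 (RAW on I1.r2 (WB@6)) EX@7 MEM@8 WB@9
I4 sub r1 <- r5,r1: IF@5 ID@7 stall=2 (RAW on I3.r5 (WB@9)) EX@10 MEM@11 WB@12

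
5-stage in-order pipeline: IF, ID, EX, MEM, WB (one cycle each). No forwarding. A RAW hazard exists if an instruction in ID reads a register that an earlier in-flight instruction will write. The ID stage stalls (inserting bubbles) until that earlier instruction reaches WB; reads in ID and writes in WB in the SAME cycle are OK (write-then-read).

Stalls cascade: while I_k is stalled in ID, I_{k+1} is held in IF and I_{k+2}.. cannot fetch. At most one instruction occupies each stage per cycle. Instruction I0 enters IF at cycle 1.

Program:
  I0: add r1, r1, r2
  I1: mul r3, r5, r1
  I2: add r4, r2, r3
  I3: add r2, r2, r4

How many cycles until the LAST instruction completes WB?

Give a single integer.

I0 add r1 <- r1,r2: IF@1 ID@2 stall=0 (-) EX@3 MEM@4 WB@5
I1 mul r3 <- r5,r1: IF@2 ID@3 stall=2 (RAW on I0.r1 (WB@5)) EX@6 MEM@7 WB@8
I2 add r4 <- r2,r3: IF@3 ID@6 stall=2 (RAW on I1.r3 (WB@8)) EX@9 MEM@10 WB@11
I3 add r2 <- r2,r4: IF@6 ID@9 stall=2 (RAW on I2.r4 (WB@11)) EX@12 MEM@13 WB@14

Answer: 14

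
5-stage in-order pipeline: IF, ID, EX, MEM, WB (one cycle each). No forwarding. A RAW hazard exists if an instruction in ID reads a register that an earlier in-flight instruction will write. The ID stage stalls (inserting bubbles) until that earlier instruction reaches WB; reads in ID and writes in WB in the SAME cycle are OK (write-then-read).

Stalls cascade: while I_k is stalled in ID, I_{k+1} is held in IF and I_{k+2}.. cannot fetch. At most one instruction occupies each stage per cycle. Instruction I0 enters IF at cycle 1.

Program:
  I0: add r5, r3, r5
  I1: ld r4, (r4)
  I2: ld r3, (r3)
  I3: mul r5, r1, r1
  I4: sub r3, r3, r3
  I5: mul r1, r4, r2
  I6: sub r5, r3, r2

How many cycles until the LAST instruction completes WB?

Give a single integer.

Answer: 13

Derivation:
I0 add r5 <- r3,r5: IF@1 ID@2 stall=0 (-) EX@3 MEM@4 WB@5
I1 ld r4 <- r4: IF@2 ID@3 stall=0 (-) EX@4 MEM@5 WB@6
I2 ld r3 <- r3: IF@3 ID@4 stall=0 (-) EX@5 MEM@6 WB@7
I3 mul r5 <- r1,r1: IF@4 ID@5 stall=0 (-) EX@6 MEM@7 WB@8
I4 sub r3 <- r3,r3: IF@5 ID@6 stall=1 (RAW on I2.r3 (WB@7)) EX@8 MEM@9 WB@10
I5 mul r1 <- r4,r2: IF@6 ID@8 stall=0 (-) EX@9 MEM@10 WB@11
I6 sub r5 <- r3,r2: IF@8 ID@9 stall=1 (RAW on I4.r3 (WB@10)) EX@11 MEM@12 WB@13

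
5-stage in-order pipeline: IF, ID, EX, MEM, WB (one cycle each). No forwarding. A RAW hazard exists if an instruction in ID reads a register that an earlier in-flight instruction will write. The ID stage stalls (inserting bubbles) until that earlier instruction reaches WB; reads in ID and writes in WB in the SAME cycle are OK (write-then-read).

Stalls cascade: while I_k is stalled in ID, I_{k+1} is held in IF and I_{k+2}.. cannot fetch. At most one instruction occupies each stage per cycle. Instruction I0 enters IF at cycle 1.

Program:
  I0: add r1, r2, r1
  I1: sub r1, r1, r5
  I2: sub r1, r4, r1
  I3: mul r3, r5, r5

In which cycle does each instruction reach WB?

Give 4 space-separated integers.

I0 add r1 <- r2,r1: IF@1 ID@2 stall=0 (-) EX@3 MEM@4 WB@5
I1 sub r1 <- r1,r5: IF@2 ID@3 stall=2 (RAW on I0.r1 (WB@5)) EX@6 MEM@7 WB@8
I2 sub r1 <- r4,r1: IF@3 ID@6 stall=2 (RAW on I1.r1 (WB@8)) EX@9 MEM@10 WB@11
I3 mul r3 <- r5,r5: IF@6 ID@9 stall=0 (-) EX@10 MEM@11 WB@12

Answer: 5 8 11 12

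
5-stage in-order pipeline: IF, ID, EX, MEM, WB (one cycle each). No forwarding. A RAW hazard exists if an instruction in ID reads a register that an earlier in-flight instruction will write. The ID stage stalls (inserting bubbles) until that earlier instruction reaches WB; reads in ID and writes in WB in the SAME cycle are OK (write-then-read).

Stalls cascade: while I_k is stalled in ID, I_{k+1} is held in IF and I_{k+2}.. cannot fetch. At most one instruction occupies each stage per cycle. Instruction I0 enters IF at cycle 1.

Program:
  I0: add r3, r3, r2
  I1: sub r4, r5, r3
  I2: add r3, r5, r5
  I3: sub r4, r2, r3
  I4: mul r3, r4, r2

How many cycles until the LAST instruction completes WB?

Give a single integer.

I0 add r3 <- r3,r2: IF@1 ID@2 stall=0 (-) EX@3 MEM@4 WB@5
I1 sub r4 <- r5,r3: IF@2 ID@3 stall=2 (RAW on I0.r3 (WB@5)) EX@6 MEM@7 WB@8
I2 add r3 <- r5,r5: IF@3 ID@6 stall=0 (-) EX@7 MEM@8 WB@9
I3 sub r4 <- r2,r3: IF@6 ID@7 stall=2 (RAW on I2.r3 (WB@9)) EX@10 MEM@11 WB@12
I4 mul r3 <- r4,r2: IF@7 ID@10 stall=2 (RAW on I3.r4 (WB@12)) EX@13 MEM@14 WB@15

Answer: 15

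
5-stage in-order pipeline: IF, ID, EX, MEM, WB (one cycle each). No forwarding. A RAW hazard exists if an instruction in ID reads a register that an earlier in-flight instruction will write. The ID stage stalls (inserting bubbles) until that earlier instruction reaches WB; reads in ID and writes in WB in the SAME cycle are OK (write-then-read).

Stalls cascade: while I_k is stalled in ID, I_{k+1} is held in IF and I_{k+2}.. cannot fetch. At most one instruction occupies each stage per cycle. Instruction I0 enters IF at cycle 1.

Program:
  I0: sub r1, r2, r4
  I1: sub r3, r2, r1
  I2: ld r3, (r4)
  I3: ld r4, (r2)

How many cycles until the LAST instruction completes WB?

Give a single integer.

I0 sub r1 <- r2,r4: IF@1 ID@2 stall=0 (-) EX@3 MEM@4 WB@5
I1 sub r3 <- r2,r1: IF@2 ID@3 stall=2 (RAW on I0.r1 (WB@5)) EX@6 MEM@7 WB@8
I2 ld r3 <- r4: IF@3 ID@6 stall=0 (-) EX@7 MEM@8 WB@9
I3 ld r4 <- r2: IF@6 ID@7 stall=0 (-) EX@8 MEM@9 WB@10

Answer: 10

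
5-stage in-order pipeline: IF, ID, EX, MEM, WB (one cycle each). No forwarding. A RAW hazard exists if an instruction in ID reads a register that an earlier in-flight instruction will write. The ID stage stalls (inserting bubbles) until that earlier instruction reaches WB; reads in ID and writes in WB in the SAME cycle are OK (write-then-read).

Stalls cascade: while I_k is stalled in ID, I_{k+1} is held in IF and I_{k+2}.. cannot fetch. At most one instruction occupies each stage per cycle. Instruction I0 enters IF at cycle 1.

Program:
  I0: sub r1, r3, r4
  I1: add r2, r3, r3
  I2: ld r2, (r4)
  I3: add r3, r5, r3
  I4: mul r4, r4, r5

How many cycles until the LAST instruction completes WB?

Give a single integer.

I0 sub r1 <- r3,r4: IF@1 ID@2 stall=0 (-) EX@3 MEM@4 WB@5
I1 add r2 <- r3,r3: IF@2 ID@3 stall=0 (-) EX@4 MEM@5 WB@6
I2 ld r2 <- r4: IF@3 ID@4 stall=0 (-) EX@5 MEM@6 WB@7
I3 add r3 <- r5,r3: IF@4 ID@5 stall=0 (-) EX@6 MEM@7 WB@8
I4 mul r4 <- r4,r5: IF@5 ID@6 stall=0 (-) EX@7 MEM@8 WB@9

Answer: 9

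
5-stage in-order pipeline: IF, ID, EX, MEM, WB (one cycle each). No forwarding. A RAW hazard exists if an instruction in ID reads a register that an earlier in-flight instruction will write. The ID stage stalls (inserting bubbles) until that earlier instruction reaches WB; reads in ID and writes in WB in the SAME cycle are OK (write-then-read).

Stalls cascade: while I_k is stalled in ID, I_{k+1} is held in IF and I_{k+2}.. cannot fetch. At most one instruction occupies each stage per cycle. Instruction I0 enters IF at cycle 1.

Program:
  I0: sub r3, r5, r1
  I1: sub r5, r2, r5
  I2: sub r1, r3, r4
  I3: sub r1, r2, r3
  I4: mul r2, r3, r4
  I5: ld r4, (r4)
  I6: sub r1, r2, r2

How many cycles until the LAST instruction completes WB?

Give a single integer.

I0 sub r3 <- r5,r1: IF@1 ID@2 stall=0 (-) EX@3 MEM@4 WB@5
I1 sub r5 <- r2,r5: IF@2 ID@3 stall=0 (-) EX@4 MEM@5 WB@6
I2 sub r1 <- r3,r4: IF@3 ID@4 stall=1 (RAW on I0.r3 (WB@5)) EX@6 MEM@7 WB@8
I3 sub r1 <- r2,r3: IF@4 ID@6 stall=0 (-) EX@7 MEM@8 WB@9
I4 mul r2 <- r3,r4: IF@6 ID@7 stall=0 (-) EX@8 MEM@9 WB@10
I5 ld r4 <- r4: IF@7 ID@8 stall=0 (-) EX@9 MEM@10 WB@11
I6 sub r1 <- r2,r2: IF@8 ID@9 stall=1 (RAW on I4.r2 (WB@10)) EX@11 MEM@12 WB@13

Answer: 13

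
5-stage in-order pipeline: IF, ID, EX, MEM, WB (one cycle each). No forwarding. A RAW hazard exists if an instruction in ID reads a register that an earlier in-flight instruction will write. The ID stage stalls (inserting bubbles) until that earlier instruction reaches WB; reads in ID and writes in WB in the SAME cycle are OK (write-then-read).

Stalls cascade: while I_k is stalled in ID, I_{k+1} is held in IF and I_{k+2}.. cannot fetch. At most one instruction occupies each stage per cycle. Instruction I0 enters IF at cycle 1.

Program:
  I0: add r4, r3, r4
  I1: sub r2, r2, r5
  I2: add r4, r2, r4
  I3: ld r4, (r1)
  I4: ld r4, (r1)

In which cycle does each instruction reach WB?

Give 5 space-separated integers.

Answer: 5 6 9 10 11

Derivation:
I0 add r4 <- r3,r4: IF@1 ID@2 stall=0 (-) EX@3 MEM@4 WB@5
I1 sub r2 <- r2,r5: IF@2 ID@3 stall=0 (-) EX@4 MEM@5 WB@6
I2 add r4 <- r2,r4: IF@3 ID@4 stall=2 (RAW on I1.r2 (WB@6)) EX@7 MEM@8 WB@9
I3 ld r4 <- r1: IF@4 ID@7 stall=0 (-) EX@8 MEM@9 WB@10
I4 ld r4 <- r1: IF@7 ID@8 stall=0 (-) EX@9 MEM@10 WB@11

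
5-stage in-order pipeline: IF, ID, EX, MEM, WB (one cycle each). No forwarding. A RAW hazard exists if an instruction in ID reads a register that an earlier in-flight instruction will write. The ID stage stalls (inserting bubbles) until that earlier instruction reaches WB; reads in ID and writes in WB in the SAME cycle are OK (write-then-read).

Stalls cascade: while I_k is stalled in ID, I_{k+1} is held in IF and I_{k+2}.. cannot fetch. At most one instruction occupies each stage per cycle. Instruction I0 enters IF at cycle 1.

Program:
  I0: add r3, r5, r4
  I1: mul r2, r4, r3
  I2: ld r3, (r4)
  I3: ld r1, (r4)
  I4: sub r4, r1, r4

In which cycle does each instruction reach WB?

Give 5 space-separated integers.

Answer: 5 8 9 10 13

Derivation:
I0 add r3 <- r5,r4: IF@1 ID@2 stall=0 (-) EX@3 MEM@4 WB@5
I1 mul r2 <- r4,r3: IF@2 ID@3 stall=2 (RAW on I0.r3 (WB@5)) EX@6 MEM@7 WB@8
I2 ld r3 <- r4: IF@3 ID@6 stall=0 (-) EX@7 MEM@8 WB@9
I3 ld r1 <- r4: IF@6 ID@7 stall=0 (-) EX@8 MEM@9 WB@10
I4 sub r4 <- r1,r4: IF@7 ID@8 stall=2 (RAW on I3.r1 (WB@10)) EX@11 MEM@12 WB@13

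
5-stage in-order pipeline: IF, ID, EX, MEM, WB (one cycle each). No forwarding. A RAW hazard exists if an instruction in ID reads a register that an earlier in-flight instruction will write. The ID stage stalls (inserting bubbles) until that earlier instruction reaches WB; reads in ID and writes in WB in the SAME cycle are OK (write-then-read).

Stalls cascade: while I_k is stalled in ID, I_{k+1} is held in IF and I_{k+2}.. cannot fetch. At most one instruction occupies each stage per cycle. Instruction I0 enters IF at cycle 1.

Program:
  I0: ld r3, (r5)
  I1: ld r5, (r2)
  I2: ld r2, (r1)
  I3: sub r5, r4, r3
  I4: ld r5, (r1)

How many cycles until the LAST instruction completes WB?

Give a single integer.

I0 ld r3 <- r5: IF@1 ID@2 stall=0 (-) EX@3 MEM@4 WB@5
I1 ld r5 <- r2: IF@2 ID@3 stall=0 (-) EX@4 MEM@5 WB@6
I2 ld r2 <- r1: IF@3 ID@4 stall=0 (-) EX@5 MEM@6 WB@7
I3 sub r5 <- r4,r3: IF@4 ID@5 stall=0 (-) EX@6 MEM@7 WB@8
I4 ld r5 <- r1: IF@5 ID@6 stall=0 (-) EX@7 MEM@8 WB@9

Answer: 9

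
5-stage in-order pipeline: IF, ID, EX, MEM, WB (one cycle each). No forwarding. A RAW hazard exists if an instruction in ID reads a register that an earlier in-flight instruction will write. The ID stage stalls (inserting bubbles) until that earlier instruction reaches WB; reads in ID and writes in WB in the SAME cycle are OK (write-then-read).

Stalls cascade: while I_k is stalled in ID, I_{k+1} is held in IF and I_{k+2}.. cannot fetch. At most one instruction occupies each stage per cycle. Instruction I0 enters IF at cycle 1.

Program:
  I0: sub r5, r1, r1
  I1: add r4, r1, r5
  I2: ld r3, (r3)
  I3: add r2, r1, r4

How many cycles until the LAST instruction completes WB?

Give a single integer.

I0 sub r5 <- r1,r1: IF@1 ID@2 stall=0 (-) EX@3 MEM@4 WB@5
I1 add r4 <- r1,r5: IF@2 ID@3 stall=2 (RAW on I0.r5 (WB@5)) EX@6 MEM@7 WB@8
I2 ld r3 <- r3: IF@3 ID@6 stall=0 (-) EX@7 MEM@8 WB@9
I3 add r2 <- r1,r4: IF@6 ID@7 stall=1 (RAW on I1.r4 (WB@8)) EX@9 MEM@10 WB@11

Answer: 11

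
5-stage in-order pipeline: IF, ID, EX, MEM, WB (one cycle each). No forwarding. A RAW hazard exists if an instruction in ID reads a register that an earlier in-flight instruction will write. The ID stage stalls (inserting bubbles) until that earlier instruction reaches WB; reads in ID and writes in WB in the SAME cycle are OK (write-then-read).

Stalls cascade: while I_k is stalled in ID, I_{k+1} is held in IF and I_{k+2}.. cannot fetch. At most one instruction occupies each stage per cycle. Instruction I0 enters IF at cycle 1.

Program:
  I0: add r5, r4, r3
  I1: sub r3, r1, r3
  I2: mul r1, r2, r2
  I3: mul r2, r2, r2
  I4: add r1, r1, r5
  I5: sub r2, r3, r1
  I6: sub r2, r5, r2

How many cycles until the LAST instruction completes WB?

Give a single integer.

Answer: 16

Derivation:
I0 add r5 <- r4,r3: IF@1 ID@2 stall=0 (-) EX@3 MEM@4 WB@5
I1 sub r3 <- r1,r3: IF@2 ID@3 stall=0 (-) EX@4 MEM@5 WB@6
I2 mul r1 <- r2,r2: IF@3 ID@4 stall=0 (-) EX@5 MEM@6 WB@7
I3 mul r2 <- r2,r2: IF@4 ID@5 stall=0 (-) EX@6 MEM@7 WB@8
I4 add r1 <- r1,r5: IF@5 ID@6 stall=1 (RAW on I2.r1 (WB@7)) EX@8 MEM@9 WB@10
I5 sub r2 <- r3,r1: IF@6 ID@8 stall=2 (RAW on I4.r1 (WB@10)) EX@11 MEM@12 WB@13
I6 sub r2 <- r5,r2: IF@8 ID@11 stall=2 (RAW on I5.r2 (WB@13)) EX@14 MEM@15 WB@16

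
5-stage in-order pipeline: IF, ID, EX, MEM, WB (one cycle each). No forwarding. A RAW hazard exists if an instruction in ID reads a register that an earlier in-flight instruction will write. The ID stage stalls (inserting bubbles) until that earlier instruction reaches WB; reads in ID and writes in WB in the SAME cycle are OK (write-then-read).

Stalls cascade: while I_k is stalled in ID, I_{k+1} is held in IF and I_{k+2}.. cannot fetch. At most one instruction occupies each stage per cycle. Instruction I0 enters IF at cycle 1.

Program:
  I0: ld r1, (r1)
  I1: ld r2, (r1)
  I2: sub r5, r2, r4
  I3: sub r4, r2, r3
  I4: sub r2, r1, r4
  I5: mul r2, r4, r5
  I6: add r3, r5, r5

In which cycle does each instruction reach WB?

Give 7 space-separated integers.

I0 ld r1 <- r1: IF@1 ID@2 stall=0 (-) EX@3 MEM@4 WB@5
I1 ld r2 <- r1: IF@2 ID@3 stall=2 (RAW on I0.r1 (WB@5)) EX@6 MEM@7 WB@8
I2 sub r5 <- r2,r4: IF@3 ID@6 stall=2 (RAW on I1.r2 (WB@8)) EX@9 MEM@10 WB@11
I3 sub r4 <- r2,r3: IF@6 ID@9 stall=0 (-) EX@10 MEM@11 WB@12
I4 sub r2 <- r1,r4: IF@9 ID@10 stall=2 (RAW on I3.r4 (WB@12)) EX@13 MEM@14 WB@15
I5 mul r2 <- r4,r5: IF@10 ID@13 stall=0 (-) EX@14 MEM@15 WB@16
I6 add r3 <- r5,r5: IF@13 ID@14 stall=0 (-) EX@15 MEM@16 WB@17

Answer: 5 8 11 12 15 16 17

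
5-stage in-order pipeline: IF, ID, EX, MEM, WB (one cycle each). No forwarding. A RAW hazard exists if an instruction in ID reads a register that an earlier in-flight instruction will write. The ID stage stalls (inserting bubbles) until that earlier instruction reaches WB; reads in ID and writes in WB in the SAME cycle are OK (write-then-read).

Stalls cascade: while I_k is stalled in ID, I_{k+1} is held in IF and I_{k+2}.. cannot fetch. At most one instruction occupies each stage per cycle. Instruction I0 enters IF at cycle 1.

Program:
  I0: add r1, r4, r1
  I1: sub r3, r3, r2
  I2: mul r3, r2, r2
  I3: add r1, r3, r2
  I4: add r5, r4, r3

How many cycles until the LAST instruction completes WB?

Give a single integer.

Answer: 11

Derivation:
I0 add r1 <- r4,r1: IF@1 ID@2 stall=0 (-) EX@3 MEM@4 WB@5
I1 sub r3 <- r3,r2: IF@2 ID@3 stall=0 (-) EX@4 MEM@5 WB@6
I2 mul r3 <- r2,r2: IF@3 ID@4 stall=0 (-) EX@5 MEM@6 WB@7
I3 add r1 <- r3,r2: IF@4 ID@5 stall=2 (RAW on I2.r3 (WB@7)) EX@8 MEM@9 WB@10
I4 add r5 <- r4,r3: IF@5 ID@8 stall=0 (-) EX@9 MEM@10 WB@11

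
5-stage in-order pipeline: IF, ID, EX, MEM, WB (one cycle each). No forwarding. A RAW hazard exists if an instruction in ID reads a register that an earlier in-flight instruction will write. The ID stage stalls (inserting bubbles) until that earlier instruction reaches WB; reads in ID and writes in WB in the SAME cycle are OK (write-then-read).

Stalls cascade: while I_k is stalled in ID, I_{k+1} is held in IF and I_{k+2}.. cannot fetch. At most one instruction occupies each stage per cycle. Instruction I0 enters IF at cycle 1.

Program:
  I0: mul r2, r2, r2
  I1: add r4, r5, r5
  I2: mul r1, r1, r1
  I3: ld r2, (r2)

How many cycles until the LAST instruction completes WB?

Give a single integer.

Answer: 8

Derivation:
I0 mul r2 <- r2,r2: IF@1 ID@2 stall=0 (-) EX@3 MEM@4 WB@5
I1 add r4 <- r5,r5: IF@2 ID@3 stall=0 (-) EX@4 MEM@5 WB@6
I2 mul r1 <- r1,r1: IF@3 ID@4 stall=0 (-) EX@5 MEM@6 WB@7
I3 ld r2 <- r2: IF@4 ID@5 stall=0 (-) EX@6 MEM@7 WB@8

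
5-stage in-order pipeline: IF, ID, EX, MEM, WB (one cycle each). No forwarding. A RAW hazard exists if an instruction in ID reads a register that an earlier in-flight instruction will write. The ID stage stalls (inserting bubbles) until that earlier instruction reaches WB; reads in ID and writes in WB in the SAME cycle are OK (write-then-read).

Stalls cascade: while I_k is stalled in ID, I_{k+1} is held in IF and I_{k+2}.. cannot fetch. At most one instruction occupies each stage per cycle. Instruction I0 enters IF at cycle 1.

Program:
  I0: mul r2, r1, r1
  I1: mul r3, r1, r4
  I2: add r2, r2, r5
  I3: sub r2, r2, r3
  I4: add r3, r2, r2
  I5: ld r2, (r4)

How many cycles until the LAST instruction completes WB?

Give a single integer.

I0 mul r2 <- r1,r1: IF@1 ID@2 stall=0 (-) EX@3 MEM@4 WB@5
I1 mul r3 <- r1,r4: IF@2 ID@3 stall=0 (-) EX@4 MEM@5 WB@6
I2 add r2 <- r2,r5: IF@3 ID@4 stall=1 (RAW on I0.r2 (WB@5)) EX@6 MEM@7 WB@8
I3 sub r2 <- r2,r3: IF@4 ID@6 stall=2 (RAW on I2.r2 (WB@8)) EX@9 MEM@10 WB@11
I4 add r3 <- r2,r2: IF@6 ID@9 stall=2 (RAW on I3.r2 (WB@11)) EX@12 MEM@13 WB@14
I5 ld r2 <- r4: IF@9 ID@12 stall=0 (-) EX@13 MEM@14 WB@15

Answer: 15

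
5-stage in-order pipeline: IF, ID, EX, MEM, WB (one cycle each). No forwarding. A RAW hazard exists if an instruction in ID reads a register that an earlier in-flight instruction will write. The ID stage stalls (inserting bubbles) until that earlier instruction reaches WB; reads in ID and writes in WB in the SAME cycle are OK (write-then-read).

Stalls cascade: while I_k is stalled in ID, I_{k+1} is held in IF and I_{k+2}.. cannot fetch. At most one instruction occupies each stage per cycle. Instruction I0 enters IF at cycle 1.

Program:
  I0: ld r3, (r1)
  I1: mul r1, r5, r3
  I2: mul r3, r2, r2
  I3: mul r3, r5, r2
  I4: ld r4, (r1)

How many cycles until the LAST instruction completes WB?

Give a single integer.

Answer: 11

Derivation:
I0 ld r3 <- r1: IF@1 ID@2 stall=0 (-) EX@3 MEM@4 WB@5
I1 mul r1 <- r5,r3: IF@2 ID@3 stall=2 (RAW on I0.r3 (WB@5)) EX@6 MEM@7 WB@8
I2 mul r3 <- r2,r2: IF@3 ID@6 stall=0 (-) EX@7 MEM@8 WB@9
I3 mul r3 <- r5,r2: IF@6 ID@7 stall=0 (-) EX@8 MEM@9 WB@10
I4 ld r4 <- r1: IF@7 ID@8 stall=0 (-) EX@9 MEM@10 WB@11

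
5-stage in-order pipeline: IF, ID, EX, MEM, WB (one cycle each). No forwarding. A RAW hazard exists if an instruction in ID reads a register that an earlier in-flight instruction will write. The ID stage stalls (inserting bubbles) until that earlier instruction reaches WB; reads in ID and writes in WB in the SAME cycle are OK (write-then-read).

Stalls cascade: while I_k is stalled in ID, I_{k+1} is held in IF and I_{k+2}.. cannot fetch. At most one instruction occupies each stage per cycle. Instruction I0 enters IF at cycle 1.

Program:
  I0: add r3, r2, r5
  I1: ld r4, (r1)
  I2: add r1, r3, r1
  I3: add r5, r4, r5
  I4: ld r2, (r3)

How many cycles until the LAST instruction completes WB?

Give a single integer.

I0 add r3 <- r2,r5: IF@1 ID@2 stall=0 (-) EX@3 MEM@4 WB@5
I1 ld r4 <- r1: IF@2 ID@3 stall=0 (-) EX@4 MEM@5 WB@6
I2 add r1 <- r3,r1: IF@3 ID@4 stall=1 (RAW on I0.r3 (WB@5)) EX@6 MEM@7 WB@8
I3 add r5 <- r4,r5: IF@4 ID@6 stall=0 (-) EX@7 MEM@8 WB@9
I4 ld r2 <- r3: IF@6 ID@7 stall=0 (-) EX@8 MEM@9 WB@10

Answer: 10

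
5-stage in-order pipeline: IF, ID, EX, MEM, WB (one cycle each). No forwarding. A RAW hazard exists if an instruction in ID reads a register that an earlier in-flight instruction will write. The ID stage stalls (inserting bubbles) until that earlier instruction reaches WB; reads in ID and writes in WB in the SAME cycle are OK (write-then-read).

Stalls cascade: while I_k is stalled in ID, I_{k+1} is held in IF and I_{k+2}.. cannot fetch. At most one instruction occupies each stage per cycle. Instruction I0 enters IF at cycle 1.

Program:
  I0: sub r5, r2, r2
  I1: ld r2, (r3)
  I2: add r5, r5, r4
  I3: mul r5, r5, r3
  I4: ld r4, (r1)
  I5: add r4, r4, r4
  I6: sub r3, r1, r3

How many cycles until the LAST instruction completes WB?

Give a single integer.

Answer: 16

Derivation:
I0 sub r5 <- r2,r2: IF@1 ID@2 stall=0 (-) EX@3 MEM@4 WB@5
I1 ld r2 <- r3: IF@2 ID@3 stall=0 (-) EX@4 MEM@5 WB@6
I2 add r5 <- r5,r4: IF@3 ID@4 stall=1 (RAW on I0.r5 (WB@5)) EX@6 MEM@7 WB@8
I3 mul r5 <- r5,r3: IF@4 ID@6 stall=2 (RAW on I2.r5 (WB@8)) EX@9 MEM@10 WB@11
I4 ld r4 <- r1: IF@6 ID@9 stall=0 (-) EX@10 MEM@11 WB@12
I5 add r4 <- r4,r4: IF@9 ID@10 stall=2 (RAW on I4.r4 (WB@12)) EX@13 MEM@14 WB@15
I6 sub r3 <- r1,r3: IF@10 ID@13 stall=0 (-) EX@14 MEM@15 WB@16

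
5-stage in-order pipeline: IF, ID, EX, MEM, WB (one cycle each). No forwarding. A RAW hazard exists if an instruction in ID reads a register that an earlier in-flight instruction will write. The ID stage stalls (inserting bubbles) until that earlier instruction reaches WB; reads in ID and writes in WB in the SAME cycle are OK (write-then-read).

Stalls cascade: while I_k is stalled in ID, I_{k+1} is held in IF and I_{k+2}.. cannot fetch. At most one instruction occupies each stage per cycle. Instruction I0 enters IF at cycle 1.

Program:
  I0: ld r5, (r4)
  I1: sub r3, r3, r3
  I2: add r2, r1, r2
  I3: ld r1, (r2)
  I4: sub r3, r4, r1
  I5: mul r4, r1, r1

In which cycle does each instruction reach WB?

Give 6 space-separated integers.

I0 ld r5 <- r4: IF@1 ID@2 stall=0 (-) EX@3 MEM@4 WB@5
I1 sub r3 <- r3,r3: IF@2 ID@3 stall=0 (-) EX@4 MEM@5 WB@6
I2 add r2 <- r1,r2: IF@3 ID@4 stall=0 (-) EX@5 MEM@6 WB@7
I3 ld r1 <- r2: IF@4 ID@5 stall=2 (RAW on I2.r2 (WB@7)) EX@8 MEM@9 WB@10
I4 sub r3 <- r4,r1: IF@5 ID@8 stall=2 (RAW on I3.r1 (WB@10)) EX@11 MEM@12 WB@13
I5 mul r4 <- r1,r1: IF@8 ID@11 stall=0 (-) EX@12 MEM@13 WB@14

Answer: 5 6 7 10 13 14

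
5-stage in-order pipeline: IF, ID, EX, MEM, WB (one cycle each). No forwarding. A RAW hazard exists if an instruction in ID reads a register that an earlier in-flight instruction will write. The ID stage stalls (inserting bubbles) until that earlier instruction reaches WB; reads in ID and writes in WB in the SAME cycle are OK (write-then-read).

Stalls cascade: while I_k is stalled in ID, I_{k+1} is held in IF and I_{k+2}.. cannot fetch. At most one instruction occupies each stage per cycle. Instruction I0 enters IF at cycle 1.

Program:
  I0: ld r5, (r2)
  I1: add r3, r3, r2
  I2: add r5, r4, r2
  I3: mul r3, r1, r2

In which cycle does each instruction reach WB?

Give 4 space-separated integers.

Answer: 5 6 7 8

Derivation:
I0 ld r5 <- r2: IF@1 ID@2 stall=0 (-) EX@3 MEM@4 WB@5
I1 add r3 <- r3,r2: IF@2 ID@3 stall=0 (-) EX@4 MEM@5 WB@6
I2 add r5 <- r4,r2: IF@3 ID@4 stall=0 (-) EX@5 MEM@6 WB@7
I3 mul r3 <- r1,r2: IF@4 ID@5 stall=0 (-) EX@6 MEM@7 WB@8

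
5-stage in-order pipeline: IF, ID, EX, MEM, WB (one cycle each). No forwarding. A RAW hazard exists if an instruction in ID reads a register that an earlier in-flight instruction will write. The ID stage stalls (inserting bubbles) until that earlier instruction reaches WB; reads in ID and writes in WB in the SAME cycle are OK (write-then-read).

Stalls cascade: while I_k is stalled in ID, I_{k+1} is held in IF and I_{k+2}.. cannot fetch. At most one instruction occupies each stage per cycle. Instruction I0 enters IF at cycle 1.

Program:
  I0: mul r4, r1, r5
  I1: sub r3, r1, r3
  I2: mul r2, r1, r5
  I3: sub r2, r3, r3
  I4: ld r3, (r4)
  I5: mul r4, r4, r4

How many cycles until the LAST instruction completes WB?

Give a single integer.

Answer: 11

Derivation:
I0 mul r4 <- r1,r5: IF@1 ID@2 stall=0 (-) EX@3 MEM@4 WB@5
I1 sub r3 <- r1,r3: IF@2 ID@3 stall=0 (-) EX@4 MEM@5 WB@6
I2 mul r2 <- r1,r5: IF@3 ID@4 stall=0 (-) EX@5 MEM@6 WB@7
I3 sub r2 <- r3,r3: IF@4 ID@5 stall=1 (RAW on I1.r3 (WB@6)) EX@7 MEM@8 WB@9
I4 ld r3 <- r4: IF@5 ID@7 stall=0 (-) EX@8 MEM@9 WB@10
I5 mul r4 <- r4,r4: IF@7 ID@8 stall=0 (-) EX@9 MEM@10 WB@11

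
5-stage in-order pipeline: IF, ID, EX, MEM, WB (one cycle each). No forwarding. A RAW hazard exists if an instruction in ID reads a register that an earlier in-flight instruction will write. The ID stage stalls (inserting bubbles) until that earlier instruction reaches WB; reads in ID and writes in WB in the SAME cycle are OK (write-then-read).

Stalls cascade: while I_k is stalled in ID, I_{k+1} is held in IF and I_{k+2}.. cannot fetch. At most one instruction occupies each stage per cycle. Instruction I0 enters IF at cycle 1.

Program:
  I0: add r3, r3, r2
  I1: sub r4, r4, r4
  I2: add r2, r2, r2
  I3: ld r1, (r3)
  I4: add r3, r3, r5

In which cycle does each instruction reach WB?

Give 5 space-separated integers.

Answer: 5 6 7 8 9

Derivation:
I0 add r3 <- r3,r2: IF@1 ID@2 stall=0 (-) EX@3 MEM@4 WB@5
I1 sub r4 <- r4,r4: IF@2 ID@3 stall=0 (-) EX@4 MEM@5 WB@6
I2 add r2 <- r2,r2: IF@3 ID@4 stall=0 (-) EX@5 MEM@6 WB@7
I3 ld r1 <- r3: IF@4 ID@5 stall=0 (-) EX@6 MEM@7 WB@8
I4 add r3 <- r3,r5: IF@5 ID@6 stall=0 (-) EX@7 MEM@8 WB@9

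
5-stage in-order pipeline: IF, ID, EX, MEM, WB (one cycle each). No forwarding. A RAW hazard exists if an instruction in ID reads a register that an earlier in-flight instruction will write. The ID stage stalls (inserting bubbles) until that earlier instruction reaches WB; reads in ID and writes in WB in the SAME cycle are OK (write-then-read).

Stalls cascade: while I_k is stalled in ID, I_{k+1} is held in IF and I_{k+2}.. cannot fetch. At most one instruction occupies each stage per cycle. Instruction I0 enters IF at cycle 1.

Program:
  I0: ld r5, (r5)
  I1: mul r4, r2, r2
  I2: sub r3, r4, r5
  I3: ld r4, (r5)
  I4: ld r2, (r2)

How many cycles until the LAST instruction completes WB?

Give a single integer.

Answer: 11

Derivation:
I0 ld r5 <- r5: IF@1 ID@2 stall=0 (-) EX@3 MEM@4 WB@5
I1 mul r4 <- r2,r2: IF@2 ID@3 stall=0 (-) EX@4 MEM@5 WB@6
I2 sub r3 <- r4,r5: IF@3 ID@4 stall=2 (RAW on I1.r4 (WB@6)) EX@7 MEM@8 WB@9
I3 ld r4 <- r5: IF@4 ID@7 stall=0 (-) EX@8 MEM@9 WB@10
I4 ld r2 <- r2: IF@7 ID@8 stall=0 (-) EX@9 MEM@10 WB@11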